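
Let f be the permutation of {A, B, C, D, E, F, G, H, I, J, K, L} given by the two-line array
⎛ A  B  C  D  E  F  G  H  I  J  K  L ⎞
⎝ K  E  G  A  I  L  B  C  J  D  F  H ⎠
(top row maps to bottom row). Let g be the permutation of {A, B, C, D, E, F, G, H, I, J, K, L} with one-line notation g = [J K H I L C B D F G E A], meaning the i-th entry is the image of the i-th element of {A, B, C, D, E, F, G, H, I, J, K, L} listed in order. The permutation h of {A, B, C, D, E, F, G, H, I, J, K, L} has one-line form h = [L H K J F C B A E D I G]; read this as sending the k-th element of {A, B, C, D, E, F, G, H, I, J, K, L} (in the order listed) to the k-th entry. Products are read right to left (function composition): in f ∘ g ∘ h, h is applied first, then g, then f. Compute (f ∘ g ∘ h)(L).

E

(f ∘ g ∘ h)(L) = f(g(h(L))). h(L) = G, then g(G) = B, then f(B) = E, so the result is E.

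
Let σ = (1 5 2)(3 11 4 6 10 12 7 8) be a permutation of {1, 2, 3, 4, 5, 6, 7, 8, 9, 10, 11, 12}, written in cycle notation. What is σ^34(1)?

5

1 lies in the 3-cycle (1 5 2).
Powers repeat with period 3 on this cycle, and 34 mod 3 = 1, so σ^34(1) = σ^1(1).
Stepping 1 place around the cycle: 1 → 5.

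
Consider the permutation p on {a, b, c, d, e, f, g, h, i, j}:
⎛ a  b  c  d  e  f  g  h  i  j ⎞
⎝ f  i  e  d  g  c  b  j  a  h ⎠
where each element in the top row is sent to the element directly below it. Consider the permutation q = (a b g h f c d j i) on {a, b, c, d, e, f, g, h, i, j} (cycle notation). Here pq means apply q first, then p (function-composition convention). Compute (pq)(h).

c

First apply q: q(h) = f, then p(f) = c. Thus (pq)(h) = c.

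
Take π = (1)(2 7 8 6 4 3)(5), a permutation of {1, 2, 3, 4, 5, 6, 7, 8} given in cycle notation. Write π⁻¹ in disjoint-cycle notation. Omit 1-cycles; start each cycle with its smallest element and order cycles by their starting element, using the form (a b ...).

(2 3 4 6 8 7)

If π sends a → b within a cycle, π⁻¹ sends b → a; equivalently, reverse each cycle.
Reversing each cycle of π and rotating so the smallest element leads gives (2 3 4 6 8 7).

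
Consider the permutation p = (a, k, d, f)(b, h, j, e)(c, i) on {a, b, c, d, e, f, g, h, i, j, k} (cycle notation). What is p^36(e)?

e lies in the 4-cycle (b, h, j, e).
Since the cycle has length 4, p^36 acts on it the same as p^0 (36 mod 4 = 0).
So p^36(e) = e.

e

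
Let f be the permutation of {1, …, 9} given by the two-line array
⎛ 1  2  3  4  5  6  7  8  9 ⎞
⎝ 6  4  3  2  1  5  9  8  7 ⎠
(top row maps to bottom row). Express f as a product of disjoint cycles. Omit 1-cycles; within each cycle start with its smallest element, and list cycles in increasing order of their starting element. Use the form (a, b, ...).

(1, 6, 5)(2, 4)(7, 9)

From 1: 1 → 6 → 5 → 1, closing the cycle (1, 6, 5).
Repeating from the next unused element and collecting all non-trivial cycles gives (1, 6, 5)(2, 4)(7, 9).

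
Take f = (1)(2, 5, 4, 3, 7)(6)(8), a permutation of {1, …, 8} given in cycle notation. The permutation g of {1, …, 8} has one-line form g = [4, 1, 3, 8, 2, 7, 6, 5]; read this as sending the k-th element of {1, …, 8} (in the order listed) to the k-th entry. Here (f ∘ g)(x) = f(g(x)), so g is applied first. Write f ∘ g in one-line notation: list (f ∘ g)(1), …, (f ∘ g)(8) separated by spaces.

3 1 7 8 5 2 6 4

(f ∘ g)(x) = f(g(x)). Computing each image: f(g(1)) = f(4) = 3, f(g(2)) = f(1) = 1, f(g(3)) = f(3) = 7, f(g(4)) = f(8) = 8, f(g(5)) = f(2) = 5, f(g(6)) = f(7) = 2, f(g(7)) = f(6) = 6, f(g(8)) = f(5) = 4.
Hence f ∘ g = [3 1 7 8 5 2 6 4].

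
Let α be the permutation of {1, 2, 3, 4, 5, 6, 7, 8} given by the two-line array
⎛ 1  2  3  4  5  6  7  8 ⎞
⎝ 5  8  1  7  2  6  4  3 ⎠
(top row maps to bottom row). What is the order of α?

The disjoint-cycle form of α has cycle lengths 5, 2, 1.
The order is lcm(5, 2) = 10.

10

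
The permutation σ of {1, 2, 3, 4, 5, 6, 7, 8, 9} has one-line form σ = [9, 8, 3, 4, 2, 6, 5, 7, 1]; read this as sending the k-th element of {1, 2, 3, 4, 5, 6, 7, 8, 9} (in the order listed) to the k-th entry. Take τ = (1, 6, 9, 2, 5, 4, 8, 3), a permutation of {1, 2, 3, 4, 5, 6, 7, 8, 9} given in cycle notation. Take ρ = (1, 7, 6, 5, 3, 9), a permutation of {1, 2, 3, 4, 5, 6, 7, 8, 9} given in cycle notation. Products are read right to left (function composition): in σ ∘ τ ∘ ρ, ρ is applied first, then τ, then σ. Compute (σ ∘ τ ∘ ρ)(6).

4

Chase 6: ρ(6) = 5; τ(5) = 4; σ(4) = 4. Hence (σ ∘ τ ∘ ρ)(6) = 4.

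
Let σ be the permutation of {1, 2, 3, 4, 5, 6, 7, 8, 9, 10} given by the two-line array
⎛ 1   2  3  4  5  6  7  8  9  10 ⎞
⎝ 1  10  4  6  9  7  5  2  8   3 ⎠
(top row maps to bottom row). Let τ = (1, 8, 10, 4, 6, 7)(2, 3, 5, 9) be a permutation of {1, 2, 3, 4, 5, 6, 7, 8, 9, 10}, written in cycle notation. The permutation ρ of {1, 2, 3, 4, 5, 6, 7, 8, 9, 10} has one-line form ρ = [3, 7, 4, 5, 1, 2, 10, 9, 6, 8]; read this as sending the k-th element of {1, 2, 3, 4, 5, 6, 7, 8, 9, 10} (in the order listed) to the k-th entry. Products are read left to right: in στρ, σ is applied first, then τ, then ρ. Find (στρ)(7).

Apply the permutations in order: σ(7) = 5, then τ(5) = 9, then ρ(9) = 6. So (στρ)(7) = 6.

6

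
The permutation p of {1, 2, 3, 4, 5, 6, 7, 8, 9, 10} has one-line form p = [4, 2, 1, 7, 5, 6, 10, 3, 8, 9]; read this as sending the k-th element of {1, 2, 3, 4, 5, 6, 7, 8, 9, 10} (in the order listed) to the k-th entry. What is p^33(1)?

8

Tracing 1 → 4 → … returns to 1 after 7 steps, so 1 lies in a 7-cycle (1 4 7 10 9 8 3).
On a 7-cycle, p^7 is the identity, so p^33 = p^5 there (33 ≡ 5 mod 7).
Advancing 5 steps from 1: 1 → 4 → 7 → 10 → 9 → 8.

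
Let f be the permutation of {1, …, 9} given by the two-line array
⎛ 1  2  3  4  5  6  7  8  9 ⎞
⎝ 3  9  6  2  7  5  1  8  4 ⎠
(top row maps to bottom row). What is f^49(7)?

5

Tracing 7 → 1 → … returns to 7 after 5 steps, so 7 lies in a 5-cycle (1, 3, 6, 5, 7).
Powers repeat with period 5 on this cycle, and 49 mod 5 = 4, so f^49(7) = f^4(7).
Stepping 4 places around the cycle: 7 → 1 → 3 → 6 → 5.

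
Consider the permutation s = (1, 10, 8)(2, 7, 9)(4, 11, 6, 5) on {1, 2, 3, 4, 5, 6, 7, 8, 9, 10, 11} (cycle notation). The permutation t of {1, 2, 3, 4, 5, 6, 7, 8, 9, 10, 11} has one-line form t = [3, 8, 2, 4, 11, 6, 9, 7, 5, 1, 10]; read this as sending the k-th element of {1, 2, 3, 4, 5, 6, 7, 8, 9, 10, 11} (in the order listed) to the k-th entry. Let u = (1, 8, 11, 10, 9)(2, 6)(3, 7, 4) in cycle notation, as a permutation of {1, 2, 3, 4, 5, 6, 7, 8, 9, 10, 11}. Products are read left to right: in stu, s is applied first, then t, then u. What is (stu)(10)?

4

Apply the permutations in order: s(10) = 8, then t(8) = 7, then u(7) = 4. So (stu)(10) = 4.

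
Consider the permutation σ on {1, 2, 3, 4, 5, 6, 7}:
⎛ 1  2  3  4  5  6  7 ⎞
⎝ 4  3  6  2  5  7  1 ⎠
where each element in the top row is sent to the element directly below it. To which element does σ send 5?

The entry below 5 in the array is 5, so σ(5) = 5.

5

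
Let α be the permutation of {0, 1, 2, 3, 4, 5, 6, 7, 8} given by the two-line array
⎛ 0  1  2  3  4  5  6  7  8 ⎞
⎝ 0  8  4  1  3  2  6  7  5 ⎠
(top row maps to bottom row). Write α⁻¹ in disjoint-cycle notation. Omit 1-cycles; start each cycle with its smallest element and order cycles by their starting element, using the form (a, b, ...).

The cycle decomposition of α is (1, 8, 5, 2, 4, 3).
The inverse reverses every cycle; in canonical form, α⁻¹ = (1, 3, 4, 2, 5, 8).

(1, 3, 4, 2, 5, 8)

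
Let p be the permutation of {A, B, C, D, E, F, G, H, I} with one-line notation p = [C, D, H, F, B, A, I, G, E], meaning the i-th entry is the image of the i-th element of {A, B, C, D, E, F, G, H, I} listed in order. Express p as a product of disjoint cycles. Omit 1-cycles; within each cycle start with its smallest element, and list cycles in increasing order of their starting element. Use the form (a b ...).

Iterating p from A gives A → C → H → G → I → E → B → D → F → A; that is the 9-cycle (A C H G I E B D F).
Repeating from the next unused element and collecting all non-trivial cycles gives (A C H G I E B D F).

(A C H G I E B D F)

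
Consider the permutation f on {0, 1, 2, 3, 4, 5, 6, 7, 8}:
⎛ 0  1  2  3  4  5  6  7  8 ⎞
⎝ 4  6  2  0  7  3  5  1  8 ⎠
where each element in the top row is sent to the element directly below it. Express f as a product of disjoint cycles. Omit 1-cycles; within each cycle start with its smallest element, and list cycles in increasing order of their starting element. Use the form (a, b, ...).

(0, 4, 7, 1, 6, 5, 3)

From 0: 0 → 4 → 7 → 1 → 6 → 5 → 3 → 0, closing the cycle (0, 4, 7, 1, 6, 5, 3).
Repeating from the next unused element and collecting all non-trivial cycles gives (0, 4, 7, 1, 6, 5, 3).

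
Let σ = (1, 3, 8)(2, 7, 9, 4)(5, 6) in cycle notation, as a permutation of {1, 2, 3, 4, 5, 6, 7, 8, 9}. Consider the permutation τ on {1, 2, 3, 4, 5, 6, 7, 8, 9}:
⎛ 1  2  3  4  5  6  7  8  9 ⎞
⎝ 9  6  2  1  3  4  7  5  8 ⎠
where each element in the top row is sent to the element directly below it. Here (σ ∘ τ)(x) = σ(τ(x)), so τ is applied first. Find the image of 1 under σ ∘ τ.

4

(σ ∘ τ)(1) = σ(τ(1)). τ(1) = 9, then σ(9) = 4. So (σ ∘ τ)(1) = 4.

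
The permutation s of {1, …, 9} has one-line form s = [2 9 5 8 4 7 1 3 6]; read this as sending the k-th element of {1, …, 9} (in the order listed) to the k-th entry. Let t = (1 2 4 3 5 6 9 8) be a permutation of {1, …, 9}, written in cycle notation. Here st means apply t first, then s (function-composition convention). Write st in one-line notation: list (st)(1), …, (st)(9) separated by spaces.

9 8 4 5 7 6 1 2 3

Chase each element through t then s: 1 → 2 → 9; 2 → 4 → 8; 3 → 5 → 4; 4 → 3 → 5; 5 → 6 → 7; 6 → 9 → 6; 7 → 7 → 1; 8 → 1 → 2; 9 → 8 → 3.
So st in one-line form is 9 8 4 5 7 6 1 2 3.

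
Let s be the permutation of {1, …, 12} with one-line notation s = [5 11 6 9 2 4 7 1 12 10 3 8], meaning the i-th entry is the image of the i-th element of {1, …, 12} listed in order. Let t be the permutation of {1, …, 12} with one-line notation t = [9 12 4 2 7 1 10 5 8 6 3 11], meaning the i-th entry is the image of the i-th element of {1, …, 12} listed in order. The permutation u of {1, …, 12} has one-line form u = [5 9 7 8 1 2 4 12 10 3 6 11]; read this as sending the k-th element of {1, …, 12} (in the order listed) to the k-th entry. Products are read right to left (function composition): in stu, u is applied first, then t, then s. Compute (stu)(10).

Chase 10: u(10) = 3; t(3) = 4; s(4) = 9. Hence (stu)(10) = 9.

9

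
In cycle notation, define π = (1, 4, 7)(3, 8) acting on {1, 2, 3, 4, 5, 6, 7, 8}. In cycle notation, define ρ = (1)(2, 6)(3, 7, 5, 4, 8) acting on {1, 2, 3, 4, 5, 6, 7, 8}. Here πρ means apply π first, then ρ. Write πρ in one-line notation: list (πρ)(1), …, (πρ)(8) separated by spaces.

For each element, apply π then ρ: 1 → 4 → 8; 2 → 2 → 6; 3 → 8 → 3; 4 → 7 → 5; 5 → 5 → 4; 6 → 6 → 2; 7 → 1 → 1; 8 → 3 → 7.
Collecting the images, πρ = [8 6 3 5 4 2 1 7].

8 6 3 5 4 2 1 7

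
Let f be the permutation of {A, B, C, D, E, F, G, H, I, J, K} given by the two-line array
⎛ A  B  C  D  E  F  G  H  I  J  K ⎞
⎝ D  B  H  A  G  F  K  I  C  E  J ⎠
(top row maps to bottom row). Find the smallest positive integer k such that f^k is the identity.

The disjoint-cycle form of f has cycle lengths 4, 3, 2, 1, 1.
Since disjoint cycles commute, ord(f) = lcm(4, 3, 2) = 12.

12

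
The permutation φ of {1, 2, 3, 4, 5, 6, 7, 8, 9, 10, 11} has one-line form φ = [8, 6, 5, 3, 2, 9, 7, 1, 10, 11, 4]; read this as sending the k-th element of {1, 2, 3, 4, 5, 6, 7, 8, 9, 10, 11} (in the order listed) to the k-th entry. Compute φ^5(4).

9

Tracing 4 → 3 → … returns to 4 after 8 steps, so 4 lies in an 8-cycle (2, 6, 9, 10, 11, 4, 3, 5).
Advancing 5 steps from 4: 4 → 3 → 5 → 2 → 6 → 9.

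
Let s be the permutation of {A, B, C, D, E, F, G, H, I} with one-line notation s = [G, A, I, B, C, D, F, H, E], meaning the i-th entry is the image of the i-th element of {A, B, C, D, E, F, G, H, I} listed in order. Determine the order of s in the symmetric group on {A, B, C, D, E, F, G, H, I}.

The disjoint-cycle form of s has cycle lengths 5, 3, 1.
The order of s is the least common multiple of its cycle lengths: lcm(5, 3) = 15.

15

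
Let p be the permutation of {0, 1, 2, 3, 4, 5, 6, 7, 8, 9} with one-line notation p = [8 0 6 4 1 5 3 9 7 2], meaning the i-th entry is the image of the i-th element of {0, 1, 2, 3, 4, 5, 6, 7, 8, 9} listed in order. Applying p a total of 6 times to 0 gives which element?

3

Tracing 0 → 8 → … returns to 0 after 9 steps, so 0 lies in a 9-cycle (0, 8, 7, 9, 2, 6, 3, 4, 1).
Stepping 6 places around the cycle: 0 → 8 → 7 → 9 → 2 → 6 → 3.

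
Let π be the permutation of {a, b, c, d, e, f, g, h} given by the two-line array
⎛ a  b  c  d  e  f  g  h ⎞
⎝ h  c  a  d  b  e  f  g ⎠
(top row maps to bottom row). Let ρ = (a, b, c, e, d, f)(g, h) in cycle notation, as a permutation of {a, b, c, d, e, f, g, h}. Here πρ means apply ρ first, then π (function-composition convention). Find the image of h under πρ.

f

(πρ)(h) = π(ρ(h)). ρ(h) = g, then π(g) = f. So (πρ)(h) = f.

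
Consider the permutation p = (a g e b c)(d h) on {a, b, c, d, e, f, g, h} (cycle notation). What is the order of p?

10

The cycle type of p is (5, 2, 1).
The order is lcm(5, 2) = 10.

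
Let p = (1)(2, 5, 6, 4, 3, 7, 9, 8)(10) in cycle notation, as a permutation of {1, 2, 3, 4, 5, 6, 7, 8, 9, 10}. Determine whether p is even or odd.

The cycle lengths are 8, 1, 1.
A cycle is odd iff its length is even; p has 1 even-length cycle, so sgn(p) = (−1)^1 and p is odd.

odd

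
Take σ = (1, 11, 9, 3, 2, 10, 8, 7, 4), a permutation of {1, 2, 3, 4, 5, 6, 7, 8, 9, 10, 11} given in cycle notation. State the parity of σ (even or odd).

even

The cycle lengths are 9, 1, 1.
A cycle of length ℓ contributes ℓ−1 transpositions, so σ is a product of 8 transpositions — even.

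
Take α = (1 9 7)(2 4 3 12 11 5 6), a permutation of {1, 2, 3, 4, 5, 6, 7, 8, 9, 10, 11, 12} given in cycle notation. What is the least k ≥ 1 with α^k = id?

The disjoint cycles have lengths 7, 3, 1, 1.
The order is lcm(7, 3) = 21.

21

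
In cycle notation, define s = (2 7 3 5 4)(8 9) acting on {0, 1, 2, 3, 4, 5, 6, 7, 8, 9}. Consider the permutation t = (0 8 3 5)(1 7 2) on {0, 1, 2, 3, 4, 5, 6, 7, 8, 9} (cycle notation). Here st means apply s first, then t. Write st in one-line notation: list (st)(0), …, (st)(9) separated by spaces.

8 7 2 0 1 4 6 5 9 3

For each element, apply s then t: 0 → 0 → 8; 1 → 1 → 7; 2 → 7 → 2; 3 → 5 → 0; 4 → 2 → 1; 5 → 4 → 4; 6 → 6 → 6; 7 → 3 → 5; 8 → 9 → 9; 9 → 8 → 3.
So st in one-line form is 8 7 2 0 1 4 6 5 9 3.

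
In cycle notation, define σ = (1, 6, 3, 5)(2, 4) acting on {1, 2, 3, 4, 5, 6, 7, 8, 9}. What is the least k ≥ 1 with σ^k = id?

The disjoint cycles have lengths 4, 2, 1, 1, 1.
Since disjoint cycles commute, ord(σ) = lcm(4, 2) = 4.

4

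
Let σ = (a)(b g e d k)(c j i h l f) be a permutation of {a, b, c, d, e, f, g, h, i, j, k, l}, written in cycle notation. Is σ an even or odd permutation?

odd

The cycle lengths are 6, 5, 1.
A cycle of length ℓ contributes ℓ−1 transpositions, so σ is a product of 5 + 4 = 9 transpositions — odd.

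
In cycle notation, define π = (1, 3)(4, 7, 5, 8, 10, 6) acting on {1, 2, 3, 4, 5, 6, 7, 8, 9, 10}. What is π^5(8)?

5

8 lies in the 6-cycle (4, 7, 5, 8, 10, 6).
Stepping 5 places around the cycle: 8 → 10 → 6 → 4 → 7 → 5.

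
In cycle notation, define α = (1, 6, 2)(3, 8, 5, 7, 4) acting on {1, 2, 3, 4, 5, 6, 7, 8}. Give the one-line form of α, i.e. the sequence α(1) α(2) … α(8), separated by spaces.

6 1 8 3 7 2 4 5

Each element maps to the next entry in its cycle (wrapping to the front): 1→6, 2→1, 3→8, 4→3, 5→7, 6→2, 7→4, 8→5.
Listing these in domain order gives 6 1 8 3 7 2 4 5.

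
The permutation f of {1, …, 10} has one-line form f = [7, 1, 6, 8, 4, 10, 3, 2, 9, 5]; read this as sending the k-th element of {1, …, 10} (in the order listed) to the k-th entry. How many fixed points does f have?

The fixed points (elements with f(x) = x) are {9}, so there is 1.

1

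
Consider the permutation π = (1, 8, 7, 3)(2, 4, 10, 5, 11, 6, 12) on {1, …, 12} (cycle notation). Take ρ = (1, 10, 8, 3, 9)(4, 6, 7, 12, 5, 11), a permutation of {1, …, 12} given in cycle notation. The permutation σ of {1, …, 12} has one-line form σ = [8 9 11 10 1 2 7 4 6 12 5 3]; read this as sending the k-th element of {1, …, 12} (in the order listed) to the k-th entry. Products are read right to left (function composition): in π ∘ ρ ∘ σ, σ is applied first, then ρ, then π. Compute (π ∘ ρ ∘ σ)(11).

(π ∘ ρ ∘ σ)(11) = π(ρ(σ(11))). σ(11) = 5, then ρ(5) = 11, then π(11) = 6, so the result is 6.

6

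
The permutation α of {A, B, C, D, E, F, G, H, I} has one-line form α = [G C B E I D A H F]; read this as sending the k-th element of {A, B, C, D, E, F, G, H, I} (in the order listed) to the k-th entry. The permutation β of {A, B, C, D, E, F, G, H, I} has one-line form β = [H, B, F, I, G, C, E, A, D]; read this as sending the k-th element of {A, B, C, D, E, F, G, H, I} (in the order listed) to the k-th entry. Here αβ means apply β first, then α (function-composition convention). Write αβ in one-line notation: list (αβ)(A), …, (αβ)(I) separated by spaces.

H C D F A B I G E

For each element, apply β then α: A → H → H; B → B → C; C → F → D; D → I → F; E → G → A; F → C → B; G → E → I; H → A → G; I → D → E.
Collecting the images, αβ = [H C D F A B I G E].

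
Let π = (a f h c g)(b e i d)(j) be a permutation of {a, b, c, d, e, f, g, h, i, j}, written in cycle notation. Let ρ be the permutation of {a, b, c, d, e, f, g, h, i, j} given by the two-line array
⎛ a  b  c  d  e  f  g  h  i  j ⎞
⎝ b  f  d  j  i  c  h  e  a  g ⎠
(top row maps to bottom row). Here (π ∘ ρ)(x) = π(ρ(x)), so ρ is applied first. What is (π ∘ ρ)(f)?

g

First apply ρ: ρ(f) = c, then π(c) = g. Thus (π ∘ ρ)(f) = g.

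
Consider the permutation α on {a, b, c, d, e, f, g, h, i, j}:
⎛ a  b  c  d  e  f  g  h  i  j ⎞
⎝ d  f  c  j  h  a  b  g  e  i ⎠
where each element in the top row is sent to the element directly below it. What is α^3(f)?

j

Tracing f → a → … returns to f after 9 steps, so f lies in a 9-cycle (a, d, j, i, e, h, g, b, f).
Stepping 3 places around the cycle: f → a → d → j.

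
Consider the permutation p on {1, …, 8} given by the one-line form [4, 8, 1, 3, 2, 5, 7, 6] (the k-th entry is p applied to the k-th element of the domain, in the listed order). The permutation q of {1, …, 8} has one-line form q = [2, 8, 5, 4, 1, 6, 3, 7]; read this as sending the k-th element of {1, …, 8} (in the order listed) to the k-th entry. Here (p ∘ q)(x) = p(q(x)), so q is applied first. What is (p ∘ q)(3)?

2

(p ∘ q)(3) = p(q(3)). q(3) = 5, then p(5) = 2. So (p ∘ q)(3) = 2.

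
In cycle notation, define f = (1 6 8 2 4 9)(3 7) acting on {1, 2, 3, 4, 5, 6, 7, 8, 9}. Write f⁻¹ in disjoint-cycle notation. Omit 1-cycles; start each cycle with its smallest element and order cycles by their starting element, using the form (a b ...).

(1 9 4 2 8 6)(3 7)

The inverse reverses each cycle.
After reversing and putting each cycle's least element first, f⁻¹ = (1 9 4 2 8 6)(3 7).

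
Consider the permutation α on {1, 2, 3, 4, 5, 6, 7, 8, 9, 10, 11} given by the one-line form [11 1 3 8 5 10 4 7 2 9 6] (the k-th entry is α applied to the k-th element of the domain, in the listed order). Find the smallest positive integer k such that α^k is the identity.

Writing α as disjoint cycles, the cycle lengths are 6, 3, 1, 1.
Since disjoint cycles commute, ord(α) = lcm(6, 3) = 6.

6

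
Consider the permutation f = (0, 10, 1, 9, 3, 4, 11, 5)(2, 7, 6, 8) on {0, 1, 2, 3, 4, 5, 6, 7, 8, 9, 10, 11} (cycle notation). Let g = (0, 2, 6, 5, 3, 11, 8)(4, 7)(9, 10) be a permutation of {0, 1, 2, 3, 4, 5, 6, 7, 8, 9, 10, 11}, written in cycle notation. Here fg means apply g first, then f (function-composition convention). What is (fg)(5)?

4

g(5) = 3, then f(3) = 4; composing gives (fg)(5) = 4.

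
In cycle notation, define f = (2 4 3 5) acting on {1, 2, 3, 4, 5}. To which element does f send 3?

In the cycle (2 4 3 5), 3 is followed by 5, so f(3) = 5.

5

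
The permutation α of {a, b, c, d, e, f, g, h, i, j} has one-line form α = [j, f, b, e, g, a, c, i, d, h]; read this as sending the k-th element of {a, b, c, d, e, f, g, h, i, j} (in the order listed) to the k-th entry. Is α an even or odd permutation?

In disjoint-cycle form the cycle lengths are 10.
A cycle is odd iff its length is even; α has 1 even-length cycle, so sgn(α) = (−1)^1 and α is odd.

odd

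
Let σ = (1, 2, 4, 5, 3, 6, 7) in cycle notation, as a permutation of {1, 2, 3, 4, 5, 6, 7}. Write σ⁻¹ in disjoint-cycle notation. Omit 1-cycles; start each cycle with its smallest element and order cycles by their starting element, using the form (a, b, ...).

The inverse reverses each cycle.
Reversing each cycle of σ and rotating so the smallest element leads gives (1, 7, 6, 3, 5, 4, 2).

(1, 7, 6, 3, 5, 4, 2)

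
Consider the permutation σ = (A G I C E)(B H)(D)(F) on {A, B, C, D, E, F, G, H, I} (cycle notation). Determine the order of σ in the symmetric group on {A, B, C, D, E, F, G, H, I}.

10

The cycle type of σ is (5, 2, 1, 1).
The order of σ is the least common multiple of its cycle lengths: lcm(5, 2) = 10.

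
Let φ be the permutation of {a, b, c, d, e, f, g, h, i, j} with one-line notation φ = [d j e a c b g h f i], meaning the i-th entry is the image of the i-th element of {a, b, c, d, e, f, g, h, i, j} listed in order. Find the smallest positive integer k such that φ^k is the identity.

The disjoint-cycle form of φ has cycle lengths 4, 2, 2, 1, 1.
The order is lcm(4, 2, 2) = 4.

4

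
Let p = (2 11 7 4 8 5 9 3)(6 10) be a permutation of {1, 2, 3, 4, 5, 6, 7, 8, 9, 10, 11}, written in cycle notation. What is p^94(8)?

7

8 lies in the 8-cycle (2 11 7 4 8 5 9 3).
On an 8-cycle, p^8 is the identity, so p^94 = p^6 there (94 ≡ 6 mod 8).
Stepping 6 places around the cycle: 8 → 5 → 9 → 3 → 2 → 11 → 7.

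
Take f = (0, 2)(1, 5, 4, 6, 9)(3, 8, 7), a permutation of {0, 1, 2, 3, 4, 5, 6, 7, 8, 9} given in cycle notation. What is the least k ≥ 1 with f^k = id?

The cycle type of f is (5, 3, 2).
The order of f is the least common multiple of its cycle lengths: lcm(5, 3, 2) = 30.

30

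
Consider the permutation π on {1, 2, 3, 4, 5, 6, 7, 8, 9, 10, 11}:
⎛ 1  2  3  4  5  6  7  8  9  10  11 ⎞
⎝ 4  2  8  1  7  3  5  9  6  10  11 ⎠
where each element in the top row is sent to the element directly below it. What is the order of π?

4

Decomposing into disjoint cycles gives cycle lengths 4, 2, 2, 1, 1, 1.
The order is lcm(4, 2, 2) = 4.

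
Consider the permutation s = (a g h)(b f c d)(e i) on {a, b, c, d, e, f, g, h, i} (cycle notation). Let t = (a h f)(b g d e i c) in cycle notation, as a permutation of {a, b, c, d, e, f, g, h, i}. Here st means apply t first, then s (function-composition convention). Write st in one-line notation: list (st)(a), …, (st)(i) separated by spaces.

a h f i e g b c d

(st)(x) = s(t(x)). Computing each image: s(t(a)) = s(h) = a, s(t(b)) = s(g) = h, s(t(c)) = s(b) = f, s(t(d)) = s(e) = i, s(t(e)) = s(i) = e, s(t(f)) = s(a) = g, s(t(g)) = s(d) = b, s(t(h)) = s(f) = c, s(t(i)) = s(c) = d.
Hence st = [a h f i e g b c d].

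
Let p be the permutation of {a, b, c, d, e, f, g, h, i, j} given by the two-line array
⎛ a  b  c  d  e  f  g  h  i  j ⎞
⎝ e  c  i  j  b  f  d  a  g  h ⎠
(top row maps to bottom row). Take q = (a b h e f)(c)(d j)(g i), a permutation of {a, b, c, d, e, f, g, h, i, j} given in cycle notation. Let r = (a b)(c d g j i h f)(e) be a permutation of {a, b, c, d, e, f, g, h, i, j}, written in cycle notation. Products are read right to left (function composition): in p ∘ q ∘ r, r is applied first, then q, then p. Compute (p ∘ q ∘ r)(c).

h

Chase c: r(c) = d; q(d) = j; p(j) = h. Hence (p ∘ q ∘ r)(c) = h.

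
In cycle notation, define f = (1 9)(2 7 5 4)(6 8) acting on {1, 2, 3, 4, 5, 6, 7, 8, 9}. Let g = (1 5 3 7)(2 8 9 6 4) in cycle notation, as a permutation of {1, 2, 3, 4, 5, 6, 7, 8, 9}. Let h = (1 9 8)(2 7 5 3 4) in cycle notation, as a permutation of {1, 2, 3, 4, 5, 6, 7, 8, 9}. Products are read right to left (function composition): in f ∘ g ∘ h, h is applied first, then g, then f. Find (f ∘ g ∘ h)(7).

(f ∘ g ∘ h)(7) = f(g(h(7))). h(7) = 5, then g(5) = 3, then f(3) = 3, so the result is 3.

3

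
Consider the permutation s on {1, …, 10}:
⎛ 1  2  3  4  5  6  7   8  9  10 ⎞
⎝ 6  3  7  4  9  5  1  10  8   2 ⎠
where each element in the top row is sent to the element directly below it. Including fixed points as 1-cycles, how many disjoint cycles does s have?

The cycle decomposition is (1 6 5 9 8 10 2 3 7)(4), which has 2 cycles (counting 1-cycles).

2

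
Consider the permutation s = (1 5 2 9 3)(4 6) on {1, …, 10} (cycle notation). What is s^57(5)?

9

5 lies in the 5-cycle (1 5 2 9 3).
Since the cycle has length 5, s^57 acts on it the same as s^2 (57 mod 5 = 2).
Advancing 2 steps from 5: 5 → 2 → 9.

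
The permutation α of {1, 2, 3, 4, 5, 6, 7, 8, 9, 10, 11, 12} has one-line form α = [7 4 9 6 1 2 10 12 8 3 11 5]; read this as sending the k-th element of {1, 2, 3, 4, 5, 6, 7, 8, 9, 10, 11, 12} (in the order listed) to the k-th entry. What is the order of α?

Decomposing into disjoint cycles gives cycle lengths 8, 3, 1.
The order of α is the least common multiple of its cycle lengths: lcm(8, 3) = 24.

24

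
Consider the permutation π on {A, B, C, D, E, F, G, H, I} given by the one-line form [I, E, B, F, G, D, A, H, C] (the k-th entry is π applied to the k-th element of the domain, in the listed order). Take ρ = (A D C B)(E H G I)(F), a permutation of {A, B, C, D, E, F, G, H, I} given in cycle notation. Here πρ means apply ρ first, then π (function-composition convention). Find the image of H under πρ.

A

(πρ)(H) = π(ρ(H)). ρ(H) = G, then π(G) = A. So (πρ)(H) = A.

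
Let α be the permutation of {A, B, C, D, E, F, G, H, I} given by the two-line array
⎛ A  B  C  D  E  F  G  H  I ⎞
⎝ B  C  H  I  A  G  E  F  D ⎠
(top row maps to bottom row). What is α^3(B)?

F

Tracing B → C → … returns to B after 7 steps, so B lies in a 7-cycle (A, B, C, H, F, G, E).
Stepping 3 places around the cycle: B → C → H → F.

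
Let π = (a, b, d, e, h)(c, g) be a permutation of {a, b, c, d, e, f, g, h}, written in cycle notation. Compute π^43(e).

b

e lies in the 5-cycle (a, b, d, e, h).
Powers repeat with period 5 on this cycle, and 43 mod 5 = 3, so π^43(e) = π^3(e).
Stepping 3 places around the cycle: e → h → a → b.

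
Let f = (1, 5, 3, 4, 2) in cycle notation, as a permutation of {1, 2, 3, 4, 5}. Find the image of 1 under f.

In the cycle (1, 5, 3, 4, 2), 1 is followed by 5, so f(1) = 5.

5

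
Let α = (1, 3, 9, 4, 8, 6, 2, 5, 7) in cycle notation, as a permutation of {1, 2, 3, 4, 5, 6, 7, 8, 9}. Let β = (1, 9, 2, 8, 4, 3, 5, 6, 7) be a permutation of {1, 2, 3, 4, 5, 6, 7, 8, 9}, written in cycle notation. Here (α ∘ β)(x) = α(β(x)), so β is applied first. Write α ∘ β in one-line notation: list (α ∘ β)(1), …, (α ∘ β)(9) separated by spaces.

4 6 7 9 2 1 3 8 5

(α ∘ β)(x) = α(β(x)). Computing each image: α(β(1)) = α(9) = 4, α(β(2)) = α(8) = 6, α(β(3)) = α(5) = 7, α(β(4)) = α(3) = 9, α(β(5)) = α(6) = 2, α(β(6)) = α(7) = 1, α(β(7)) = α(1) = 3, α(β(8)) = α(4) = 8, α(β(9)) = α(2) = 5.
Hence α ∘ β = [4 6 7 9 2 1 3 8 5].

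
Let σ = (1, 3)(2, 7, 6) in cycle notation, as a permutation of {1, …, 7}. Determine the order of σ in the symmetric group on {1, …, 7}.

The cycle type of σ is (3, 2, 1, 1).
The order is lcm(3, 2) = 6.

6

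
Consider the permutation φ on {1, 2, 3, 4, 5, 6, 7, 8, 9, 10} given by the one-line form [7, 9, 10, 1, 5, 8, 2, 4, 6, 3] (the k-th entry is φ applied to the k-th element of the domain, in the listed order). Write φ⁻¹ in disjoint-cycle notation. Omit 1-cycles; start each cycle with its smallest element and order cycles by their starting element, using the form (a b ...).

First write φ in disjoint cycles: (1 7 2 9 6 8 4)(3 10).
Reversing each cycle (and rotating so the smallest element leads) gives φ⁻¹ = (1 4 8 6 9 2 7)(3 10).

(1 4 8 6 9 2 7)(3 10)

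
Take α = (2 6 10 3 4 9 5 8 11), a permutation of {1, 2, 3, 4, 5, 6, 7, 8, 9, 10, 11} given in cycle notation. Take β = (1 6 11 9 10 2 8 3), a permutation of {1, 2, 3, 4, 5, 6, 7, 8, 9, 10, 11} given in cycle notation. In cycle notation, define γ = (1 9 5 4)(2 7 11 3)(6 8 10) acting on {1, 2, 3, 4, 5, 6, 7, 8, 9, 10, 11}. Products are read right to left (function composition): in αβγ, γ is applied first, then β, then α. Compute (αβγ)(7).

5

(αβγ)(7) = α(β(γ(7))). γ(7) = 11, then β(11) = 9, then α(9) = 5, so the result is 5.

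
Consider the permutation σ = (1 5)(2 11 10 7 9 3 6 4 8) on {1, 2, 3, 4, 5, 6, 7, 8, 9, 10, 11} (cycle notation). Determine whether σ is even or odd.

odd

The cycle lengths are 9, 2.
A cycle of length ℓ contributes ℓ−1 transpositions, so σ is a product of 8 + 1 = 9 transpositions — odd.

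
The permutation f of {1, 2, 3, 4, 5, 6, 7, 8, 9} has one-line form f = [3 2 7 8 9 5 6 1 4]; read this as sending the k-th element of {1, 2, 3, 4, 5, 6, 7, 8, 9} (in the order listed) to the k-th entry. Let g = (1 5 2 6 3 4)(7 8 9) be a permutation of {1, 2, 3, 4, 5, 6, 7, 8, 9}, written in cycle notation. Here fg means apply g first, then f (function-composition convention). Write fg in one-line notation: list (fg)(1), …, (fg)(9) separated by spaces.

9 5 8 3 2 7 1 4 6

(fg)(x) = f(g(x)). Computing each image: f(g(1)) = f(5) = 9, f(g(2)) = f(6) = 5, f(g(3)) = f(4) = 8, f(g(4)) = f(1) = 3, f(g(5)) = f(2) = 2, f(g(6)) = f(3) = 7, f(g(7)) = f(8) = 1, f(g(8)) = f(9) = 4, f(g(9)) = f(7) = 6.
Hence fg = [9 5 8 3 2 7 1 4 6].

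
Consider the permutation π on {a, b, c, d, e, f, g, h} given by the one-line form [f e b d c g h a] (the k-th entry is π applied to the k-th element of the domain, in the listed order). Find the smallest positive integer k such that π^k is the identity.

12

Decomposing into disjoint cycles gives cycle lengths 4, 3, 1.
The order is lcm(4, 3) = 12.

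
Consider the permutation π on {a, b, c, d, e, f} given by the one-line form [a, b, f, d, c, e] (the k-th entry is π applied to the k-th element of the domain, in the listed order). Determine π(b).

b is element number 2 of the domain, and entry number 2 of the one-line form is b, so π(b) = b.

b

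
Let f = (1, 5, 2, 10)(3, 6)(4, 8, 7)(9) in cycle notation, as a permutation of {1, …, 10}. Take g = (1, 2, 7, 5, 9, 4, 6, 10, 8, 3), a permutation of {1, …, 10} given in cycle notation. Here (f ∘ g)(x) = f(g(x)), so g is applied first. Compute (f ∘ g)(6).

g(6) = 10, then f(10) = 1; composing gives (f ∘ g)(6) = 1.

1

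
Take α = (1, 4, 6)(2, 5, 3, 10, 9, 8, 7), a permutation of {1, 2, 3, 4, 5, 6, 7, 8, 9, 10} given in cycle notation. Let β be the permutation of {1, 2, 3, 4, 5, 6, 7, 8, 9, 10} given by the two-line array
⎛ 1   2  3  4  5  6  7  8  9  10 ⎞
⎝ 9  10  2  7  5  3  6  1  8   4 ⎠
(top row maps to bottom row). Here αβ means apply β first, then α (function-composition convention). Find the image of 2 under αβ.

9

(αβ)(2) = α(β(2)). β(2) = 10, then α(10) = 9. So (αβ)(2) = 9.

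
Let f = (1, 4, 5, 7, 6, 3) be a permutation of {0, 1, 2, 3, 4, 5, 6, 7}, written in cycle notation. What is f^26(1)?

1 lies in the 6-cycle (1, 4, 5, 7, 6, 3).
On a 6-cycle, f^6 is the identity, so f^26 = f^2 there (26 ≡ 2 mod 6).
Stepping 2 places around the cycle: 1 → 4 → 5.

5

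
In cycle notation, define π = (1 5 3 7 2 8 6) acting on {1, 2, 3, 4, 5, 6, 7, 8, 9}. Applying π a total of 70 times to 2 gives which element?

2 lies in the 7-cycle (1 5 3 7 2 8 6).
On a 7-cycle, π^7 is the identity, so π^70 = π^0 there (70 ≡ 0 mod 7).
So π^70(2) = 2.

2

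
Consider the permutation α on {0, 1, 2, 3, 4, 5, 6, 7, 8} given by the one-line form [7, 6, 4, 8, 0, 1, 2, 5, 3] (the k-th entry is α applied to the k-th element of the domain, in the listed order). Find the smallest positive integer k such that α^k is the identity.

14

Writing α as disjoint cycles, the cycle lengths are 7, 2.
The order is lcm(7, 2) = 14.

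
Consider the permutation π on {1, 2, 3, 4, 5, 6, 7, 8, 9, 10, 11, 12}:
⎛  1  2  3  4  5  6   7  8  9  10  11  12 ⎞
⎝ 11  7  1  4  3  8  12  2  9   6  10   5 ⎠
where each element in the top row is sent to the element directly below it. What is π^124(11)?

Tracing 11 → 10 → … returns to 11 after 10 steps, so 11 lies in a 10-cycle (1 11 10 6 8 2 7 12 5 3).
Powers repeat with period 10 on this cycle, and 124 mod 10 = 4, so π^124(11) = π^4(11).
Stepping 4 places around the cycle: 11 → 10 → 6 → 8 → 2.

2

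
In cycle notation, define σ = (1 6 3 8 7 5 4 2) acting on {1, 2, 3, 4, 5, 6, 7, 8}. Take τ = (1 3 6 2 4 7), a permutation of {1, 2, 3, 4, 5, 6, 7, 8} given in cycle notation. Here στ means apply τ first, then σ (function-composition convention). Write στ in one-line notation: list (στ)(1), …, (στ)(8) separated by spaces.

(στ)(x) = σ(τ(x)). Computing each image: σ(τ(1)) = σ(3) = 8, σ(τ(2)) = σ(4) = 2, σ(τ(3)) = σ(6) = 3, σ(τ(4)) = σ(7) = 5, σ(τ(5)) = σ(5) = 4, σ(τ(6)) = σ(2) = 1, σ(τ(7)) = σ(1) = 6, σ(τ(8)) = σ(8) = 7.
Hence στ = [8 2 3 5 4 1 6 7].

8 2 3 5 4 1 6 7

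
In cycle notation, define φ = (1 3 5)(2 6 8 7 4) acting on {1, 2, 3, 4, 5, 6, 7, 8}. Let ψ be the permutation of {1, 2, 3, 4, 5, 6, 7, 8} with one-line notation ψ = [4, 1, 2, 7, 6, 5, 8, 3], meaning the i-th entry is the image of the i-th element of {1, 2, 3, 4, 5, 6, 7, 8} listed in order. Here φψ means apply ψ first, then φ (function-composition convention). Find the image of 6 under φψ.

ψ(6) = 5, then φ(5) = 1; composing gives (φψ)(6) = 1.

1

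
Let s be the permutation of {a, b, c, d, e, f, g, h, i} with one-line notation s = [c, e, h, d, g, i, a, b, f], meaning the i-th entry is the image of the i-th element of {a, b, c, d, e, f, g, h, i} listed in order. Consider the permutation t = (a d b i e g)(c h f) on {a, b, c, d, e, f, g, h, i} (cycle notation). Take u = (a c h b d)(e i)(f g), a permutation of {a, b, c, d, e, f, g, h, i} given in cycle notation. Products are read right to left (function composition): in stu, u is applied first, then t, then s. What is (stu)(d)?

d

Chase d: u(d) = a; t(a) = d; s(d) = d. Hence (stu)(d) = d.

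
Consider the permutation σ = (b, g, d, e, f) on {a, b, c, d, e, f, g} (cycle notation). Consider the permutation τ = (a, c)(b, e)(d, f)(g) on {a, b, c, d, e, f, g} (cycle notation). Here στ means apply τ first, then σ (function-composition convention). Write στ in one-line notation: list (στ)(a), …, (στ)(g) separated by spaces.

c f a b g e d

(στ)(x) = σ(τ(x)). Computing each image: σ(τ(a)) = σ(c) = c, σ(τ(b)) = σ(e) = f, σ(τ(c)) = σ(a) = a, σ(τ(d)) = σ(f) = b, σ(τ(e)) = σ(b) = g, σ(τ(f)) = σ(d) = e, σ(τ(g)) = σ(g) = d.
Hence στ = [c f a b g e d].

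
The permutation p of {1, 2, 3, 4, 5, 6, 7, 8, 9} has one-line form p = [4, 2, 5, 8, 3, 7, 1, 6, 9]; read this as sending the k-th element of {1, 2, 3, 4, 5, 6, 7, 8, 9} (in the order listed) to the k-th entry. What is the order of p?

Writing p as disjoint cycles, the cycle lengths are 5, 2, 1, 1.
The order of p is the least common multiple of its cycle lengths: lcm(5, 2) = 10.

10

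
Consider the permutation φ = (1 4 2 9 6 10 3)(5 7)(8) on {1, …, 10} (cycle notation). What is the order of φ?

14

The cycle type of φ is (7, 2, 1).
Since disjoint cycles commute, ord(φ) = lcm(7, 2) = 14.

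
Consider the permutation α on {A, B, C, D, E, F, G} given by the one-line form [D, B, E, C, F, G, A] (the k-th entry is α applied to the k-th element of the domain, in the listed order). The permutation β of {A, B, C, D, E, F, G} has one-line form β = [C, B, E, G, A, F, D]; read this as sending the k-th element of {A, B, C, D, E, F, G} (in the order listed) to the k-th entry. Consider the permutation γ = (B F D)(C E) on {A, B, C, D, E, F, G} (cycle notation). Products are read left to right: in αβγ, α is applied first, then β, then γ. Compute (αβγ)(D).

C

(αβγ)(D) = γ(β(α(D))). α(D) = C, then β(C) = E, then γ(E) = C, so the result is C.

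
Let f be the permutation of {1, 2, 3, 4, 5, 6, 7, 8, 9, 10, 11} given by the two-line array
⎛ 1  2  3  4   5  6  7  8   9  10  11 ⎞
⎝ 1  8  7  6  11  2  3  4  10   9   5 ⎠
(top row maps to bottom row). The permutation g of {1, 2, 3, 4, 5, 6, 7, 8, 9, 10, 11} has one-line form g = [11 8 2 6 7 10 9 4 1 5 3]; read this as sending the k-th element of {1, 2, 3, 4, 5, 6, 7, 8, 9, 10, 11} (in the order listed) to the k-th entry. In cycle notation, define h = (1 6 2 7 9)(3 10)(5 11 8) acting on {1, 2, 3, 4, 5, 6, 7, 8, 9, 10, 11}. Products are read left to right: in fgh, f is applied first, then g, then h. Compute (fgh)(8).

2

Apply the permutations in order: f(8) = 4, then g(4) = 6, then h(6) = 2. So (fgh)(8) = 2.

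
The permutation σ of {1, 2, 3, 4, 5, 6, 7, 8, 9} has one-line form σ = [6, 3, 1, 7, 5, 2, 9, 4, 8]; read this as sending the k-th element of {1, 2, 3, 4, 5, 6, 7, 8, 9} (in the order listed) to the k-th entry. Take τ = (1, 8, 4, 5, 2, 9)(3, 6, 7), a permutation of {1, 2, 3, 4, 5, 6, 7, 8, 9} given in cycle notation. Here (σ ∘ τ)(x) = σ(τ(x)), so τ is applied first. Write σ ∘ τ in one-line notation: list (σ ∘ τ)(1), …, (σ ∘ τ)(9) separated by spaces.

4 8 2 5 3 9 1 7 6

(σ ∘ τ)(x) = σ(τ(x)). Computing each image: σ(τ(1)) = σ(8) = 4, σ(τ(2)) = σ(9) = 8, σ(τ(3)) = σ(6) = 2, σ(τ(4)) = σ(5) = 5, σ(τ(5)) = σ(2) = 3, σ(τ(6)) = σ(7) = 9, σ(τ(7)) = σ(3) = 1, σ(τ(8)) = σ(4) = 7, σ(τ(9)) = σ(1) = 6.
Hence σ ∘ τ = [4 8 2 5 3 9 1 7 6].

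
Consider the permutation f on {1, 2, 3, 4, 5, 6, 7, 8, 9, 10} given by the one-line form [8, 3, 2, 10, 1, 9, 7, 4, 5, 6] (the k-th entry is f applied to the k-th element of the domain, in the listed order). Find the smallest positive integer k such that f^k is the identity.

The disjoint-cycle form of f has cycle lengths 7, 2, 1.
The order is lcm(7, 2) = 14.

14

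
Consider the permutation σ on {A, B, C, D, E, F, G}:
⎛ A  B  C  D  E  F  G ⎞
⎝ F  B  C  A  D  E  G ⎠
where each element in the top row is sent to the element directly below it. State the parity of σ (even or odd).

In disjoint-cycle form the cycle lengths are 4, 1, 1, 1.
A cycle of length ℓ contributes ℓ−1 transpositions, so σ is a product of 3 transpositions — odd.

odd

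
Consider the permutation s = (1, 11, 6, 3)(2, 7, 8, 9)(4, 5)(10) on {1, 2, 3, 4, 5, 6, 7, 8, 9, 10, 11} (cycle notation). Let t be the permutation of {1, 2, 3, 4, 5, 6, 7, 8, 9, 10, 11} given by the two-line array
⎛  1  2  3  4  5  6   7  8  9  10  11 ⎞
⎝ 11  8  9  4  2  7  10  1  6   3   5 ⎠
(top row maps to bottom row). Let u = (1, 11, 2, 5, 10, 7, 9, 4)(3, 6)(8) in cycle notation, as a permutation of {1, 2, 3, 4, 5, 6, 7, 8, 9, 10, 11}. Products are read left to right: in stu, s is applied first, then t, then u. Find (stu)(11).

9

(stu)(11) = u(t(s(11))). s(11) = 6, then t(6) = 7, then u(7) = 9, so the result is 9.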